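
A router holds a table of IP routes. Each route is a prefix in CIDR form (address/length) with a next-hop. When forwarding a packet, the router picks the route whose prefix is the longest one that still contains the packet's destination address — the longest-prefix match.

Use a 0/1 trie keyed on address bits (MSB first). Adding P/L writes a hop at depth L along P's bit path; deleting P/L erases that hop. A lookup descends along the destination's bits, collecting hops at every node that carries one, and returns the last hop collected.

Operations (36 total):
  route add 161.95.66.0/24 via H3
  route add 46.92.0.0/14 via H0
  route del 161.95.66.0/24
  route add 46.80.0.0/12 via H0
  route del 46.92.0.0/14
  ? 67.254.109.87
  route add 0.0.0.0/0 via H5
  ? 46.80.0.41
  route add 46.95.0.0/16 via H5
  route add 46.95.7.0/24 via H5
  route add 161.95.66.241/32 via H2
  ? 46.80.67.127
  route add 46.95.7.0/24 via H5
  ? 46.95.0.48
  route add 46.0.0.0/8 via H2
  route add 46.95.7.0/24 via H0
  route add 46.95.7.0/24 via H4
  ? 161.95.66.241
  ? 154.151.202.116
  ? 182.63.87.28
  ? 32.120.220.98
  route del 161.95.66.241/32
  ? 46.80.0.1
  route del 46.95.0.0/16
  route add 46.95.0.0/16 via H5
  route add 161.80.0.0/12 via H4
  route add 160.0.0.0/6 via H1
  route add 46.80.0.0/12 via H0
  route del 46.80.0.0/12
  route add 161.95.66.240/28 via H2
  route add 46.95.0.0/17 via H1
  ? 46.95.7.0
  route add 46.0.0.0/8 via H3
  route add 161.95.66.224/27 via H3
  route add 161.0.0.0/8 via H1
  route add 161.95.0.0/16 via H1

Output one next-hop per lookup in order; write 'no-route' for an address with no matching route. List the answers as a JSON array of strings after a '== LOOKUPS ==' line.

Process each operation:
  + 161.95.66.0/24 (H3) depth=24
  + 46.92.0.0/14 (H0) depth=14
  - 161.95.66.0/24 clear@24
  + 46.80.0.0/12 (H0) depth=12
  - 46.92.0.0/14 clear@14
  Q 67.254.109.87: descend 0 ; hops seen [∅] ; pick no-route
  + 0.0.0.0/0 (H5) depth=0
  Q 46.80.0.41: descend 001011100101 ; hops seen [H5,H0] ; pick H0
  + 46.95.0.0/16 (H5) depth=16
  + 46.95.7.0/24 (H5) depth=24
  + 161.95.66.241/32 (H2) depth=32
  Q 46.80.67.127: descend 001011100101 ; hops seen [H5,H0] ; pick H0
  + 46.95.7.0/24 (H5) depth=24
  Q 46.95.0.48: descend 001011100101111100000 ; hops seen [H5,H0,H5] ; pick H5
  + 46.0.0.0/8 (H2) depth=8
  + 46.95.7.0/24 (H0) depth=24
  + 46.95.7.0/24 (H4) depth=24
  Q 161.95.66.241: descend 10100001010111110100001011110001 ; hops seen [H5,H2] ; pick H2
  Q 154.151.202.116: descend 10 ; hops seen [H5] ; pick H5
  Q 182.63.87.28: descend 101 ; hops seen [H5] ; pick H5
  Q 32.120.220.98: descend 0010 ; hops seen [H5] ; pick H5
  - 161.95.66.241/32 clear@32
  Q 46.80.0.1: descend 001011100101 ; hops seen [H5,H2,H0] ; pick H0
  - 46.95.0.0/16 clear@16
  + 46.95.0.0/16 (H5) depth=16
  + 161.80.0.0/12 (H4) depth=12
  + 160.0.0.0/6 (H1) depth=6
  + 46.80.0.0/12 (H0) depth=12
  - 46.80.0.0/12 clear@12
  + 161.95.66.240/28 (H2) depth=28
  + 46.95.0.0/17 (H1) depth=17
  Q 46.95.7.0: descend 001011100101111100000111 ; hops seen [H5,H2,H5,H1,H4] ; pick H4
  + 46.0.0.0/8 (H3) depth=8
  + 161.95.66.224/27 (H3) depth=27
  + 161.0.0.0/8 (H1) depth=8
  + 161.95.0.0/16 (H1) depth=16

== LOOKUPS ==
["no-route","H0","H0","H5","H2","H5","H5","H5","H0","H4"]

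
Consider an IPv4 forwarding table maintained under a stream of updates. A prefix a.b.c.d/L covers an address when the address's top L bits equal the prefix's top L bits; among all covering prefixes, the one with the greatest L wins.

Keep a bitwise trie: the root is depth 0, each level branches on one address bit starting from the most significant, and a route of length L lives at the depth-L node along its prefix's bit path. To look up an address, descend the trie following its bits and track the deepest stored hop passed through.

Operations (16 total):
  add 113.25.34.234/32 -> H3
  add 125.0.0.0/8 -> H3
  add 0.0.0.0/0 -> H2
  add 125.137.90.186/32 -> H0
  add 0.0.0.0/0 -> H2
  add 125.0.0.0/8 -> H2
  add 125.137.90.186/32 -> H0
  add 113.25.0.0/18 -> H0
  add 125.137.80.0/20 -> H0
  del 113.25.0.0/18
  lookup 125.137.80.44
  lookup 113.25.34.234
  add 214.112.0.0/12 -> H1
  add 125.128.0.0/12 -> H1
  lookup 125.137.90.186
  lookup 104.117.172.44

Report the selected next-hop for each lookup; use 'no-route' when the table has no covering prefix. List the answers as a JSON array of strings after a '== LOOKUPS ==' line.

Trace:
  + 113.25.34.234/32 (H3) depth=32
  + 125.0.0.0/8 (H3) depth=8
  + 0.0.0.0/0 (H2) depth=0
  + 125.137.90.186/32 (H0) depth=32
  + 0.0.0.0/0 (H2) depth=0
  + 125.0.0.0/8 (H2) depth=8
  + 125.137.90.186/32 (H0) depth=32
  + 113.25.0.0/18 (H0) depth=18
  + 125.137.80.0/20 (H0) depth=20
  del 113.25.0.0/18 (clear depth 18)
  Q 125.137.80.44: descend 01111101100010010101 ; hops seen [H2,H2,H0] ; pick H0
  Q 113.25.34.234: descend 01110001000110010010001011101010 ; hops seen [H2,H3] ; pick H3
  + 214.112.0.0/12 (H1) depth=12
  + 125.128.0.0/12 (H1) depth=12
  Q 125.137.90.186: descend 01111101100010010101101010111010 ; hops seen [H2,H2,H1,H0,H0] ; pick H0
  Q 104.117.172.44: descend 011 ; hops seen [H2] ; pick H2

== LOOKUPS ==
["H0","H3","H0","H2"]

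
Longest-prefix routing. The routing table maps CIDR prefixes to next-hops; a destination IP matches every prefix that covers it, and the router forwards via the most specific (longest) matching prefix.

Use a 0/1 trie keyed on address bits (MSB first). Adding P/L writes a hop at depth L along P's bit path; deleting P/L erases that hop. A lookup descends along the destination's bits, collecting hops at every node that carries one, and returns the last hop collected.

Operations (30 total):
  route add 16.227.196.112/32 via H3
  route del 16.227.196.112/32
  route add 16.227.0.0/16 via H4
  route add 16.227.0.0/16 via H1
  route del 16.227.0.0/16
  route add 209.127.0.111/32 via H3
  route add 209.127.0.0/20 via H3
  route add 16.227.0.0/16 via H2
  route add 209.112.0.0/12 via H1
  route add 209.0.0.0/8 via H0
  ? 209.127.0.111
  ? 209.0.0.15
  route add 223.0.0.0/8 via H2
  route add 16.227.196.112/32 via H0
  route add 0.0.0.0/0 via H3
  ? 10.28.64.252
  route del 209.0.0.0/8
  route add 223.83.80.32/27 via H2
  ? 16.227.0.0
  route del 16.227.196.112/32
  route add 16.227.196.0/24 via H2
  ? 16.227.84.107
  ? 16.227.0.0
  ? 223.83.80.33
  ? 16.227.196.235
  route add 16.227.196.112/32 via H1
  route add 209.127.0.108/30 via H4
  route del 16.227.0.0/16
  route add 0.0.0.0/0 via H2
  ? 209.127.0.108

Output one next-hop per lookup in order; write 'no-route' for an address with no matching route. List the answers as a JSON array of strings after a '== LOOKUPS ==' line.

Trace:
  + 16.227.196.112/32 (H3) depth=32
  del 16.227.196.112/32 (clear depth 32)
  + 16.227.0.0/16 (H4) depth=16
  + 16.227.0.0/16 (H1) depth=16
  del 16.227.0.0/16 (clear depth 16)
  + 209.127.0.111/32 (H3) depth=32
  + 209.127.0.0/20 (H3) depth=20
  + 16.227.0.0/16 (H2) depth=16
  + 209.112.0.0/12 (H1) depth=12
  + 209.0.0.0/8 (H0) depth=8
  ? 209.127.0.111  path d0:-→d1:-→d2:-→d3:-→d4:-→d5:-→d6:-→d7:-→d8:H0→d9:-→d10:-→d11:-→d12:H1→d13:-→d14:-→d15:-→d16:-→d17:-→d18:-→d19:-→d20:H3→d21:-→d22:-→d23:-→d24:-→d25:-→d26:-→d27:-→d28:-→d29:-→d30:-→d31:-→d32:H3  best=H3
  ? 209.0.0.15  path d0:-→d1:-→d2:-→d3:-→d4:-→d5:-→d6:-→d7:-→d8:H0→d9:-  best=H0
  + 223.0.0.0/8 (H2) depth=8
  + 16.227.196.112/32 (H0) depth=32
  + 0.0.0.0/0 (H3) depth=0
  ? 10.28.64.252  path d0:H3→d1:-→d2:-→d3:-  best=H3
  del 209.0.0.0/8 (clear depth 8)
  + 223.83.80.32/27 (H2) depth=27
  ? 16.227.0.0  path d0:H3→d1:-→d2:-→d3:-→d4:-→d5:-→d6:-→d7:-→d8:-→d9:-→d10:-→d11:-→d12:-→d13:-→d14:-→d15:-→d16:H2  best=H2
  del 16.227.196.112/32 (clear depth 32)
  + 16.227.196.0/24 (H2) depth=24
  ? 16.227.84.107  path d0:H3→d1:-→d2:-→d3:-→d4:-→d5:-→d6:-→d7:-→d8:-→d9:-→d10:-→d11:-→d12:-→d13:-→d14:-→d15:-→d16:H2  best=H2
  ? 16.227.0.0  path d0:H3→d1:-→d2:-→d3:-→d4:-→d5:-→d6:-→d7:-→d8:-→d9:-→d10:-→d11:-→d12:-→d13:-→d14:-→d15:-→d16:H2  best=H2
  ? 223.83.80.33  path d0:H3→d1:-→d2:-→d3:-→d4:-→d5:-→d6:-→d7:-→d8:H2→d9:-→d10:-→d11:-→d12:-→d13:-→d14:-→d15:-→d16:-→d17:-→d18:-→d19:-→d20:-→d21:-→d22:-→d23:-→d24:-→d25:-→d26:-→d27:H2  best=H2
  ? 16.227.196.235  path d0:H3→d1:-→d2:-→d3:-→d4:-→d5:-→d6:-→d7:-→d8:-→d9:-→d10:-→d11:-→d12:-→d13:-→d14:-→d15:-→d16:H2→d17:-→d18:-→d19:-→d20:-→d21:-→d22:-→d23:-→d24:H2  best=H2
  + 16.227.196.112/32 (H1) depth=32
  + 209.127.0.108/30 (H4) depth=30
  del 16.227.0.0/16 (clear depth 16)
  + 0.0.0.0/0 (H2) depth=0
  ? 209.127.0.108  path d0:H2→d1:-→d2:-→d3:-→d4:-→d5:-→d6:-→d7:-→d8:-→d9:-→d10:-→d11:-→d12:H1→d13:-→d14:-→d15:-→d16:-→d17:-→d18:-→d19:-→d20:H3→d21:-→d22:-→d23:-→d24:-→d25:-→d26:-→d27:-→d28:-→d29:-→d30:H4  best=H4

== LOOKUPS ==
["H3","H0","H3","H2","H2","H2","H2","H2","H4"]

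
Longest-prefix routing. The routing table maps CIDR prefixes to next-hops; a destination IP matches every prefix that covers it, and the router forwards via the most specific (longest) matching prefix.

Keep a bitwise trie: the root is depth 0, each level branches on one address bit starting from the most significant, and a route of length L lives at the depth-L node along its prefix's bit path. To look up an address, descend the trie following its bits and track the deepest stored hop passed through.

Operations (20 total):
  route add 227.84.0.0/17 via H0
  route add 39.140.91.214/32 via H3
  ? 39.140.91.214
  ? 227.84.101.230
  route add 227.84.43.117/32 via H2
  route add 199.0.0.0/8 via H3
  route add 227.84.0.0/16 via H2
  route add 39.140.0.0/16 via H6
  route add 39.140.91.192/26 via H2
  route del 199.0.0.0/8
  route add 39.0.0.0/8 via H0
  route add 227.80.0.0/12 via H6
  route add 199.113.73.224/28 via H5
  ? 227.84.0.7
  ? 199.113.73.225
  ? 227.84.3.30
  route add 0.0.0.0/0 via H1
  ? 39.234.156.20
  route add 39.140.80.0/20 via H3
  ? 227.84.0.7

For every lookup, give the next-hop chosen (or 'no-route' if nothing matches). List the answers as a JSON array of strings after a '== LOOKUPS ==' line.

Apply in order:
  + 227.84.0.0/17 (H0) depth=17
  + 39.140.91.214/32 (H3) depth=32
  Q 39.140.91.214: descend 00100111100011000101101111010110 ; hops seen [H3] ; pick H3
  Q 227.84.101.230: descend 11100011010101000 ; hops seen [H0] ; pick H0
  + 227.84.43.117/32 (H2) depth=32
  + 199.0.0.0/8 (H3) depth=8
  + 227.84.0.0/16 (H2) depth=16
  + 39.140.0.0/16 (H6) depth=16
  + 39.140.91.192/26 (H2) depth=26
  del 199.0.0.0/8 (clear depth 8)
  + 39.0.0.0/8 (H0) depth=8
  + 227.80.0.0/12 (H6) depth=12
  + 199.113.73.224/28 (H5) depth=28
  Q 227.84.0.7: descend 111000110101010000 ; hops seen [H6,H2,H0] ; pick H0
  Q 199.113.73.225: descend 1100011101110001010010011110 ; hops seen [H5] ; pick H5
  Q 227.84.3.30: descend 111000110101010000 ; hops seen [H6,H2,H0] ; pick H0
  + 0.0.0.0/0 (H1) depth=0
  Q 39.234.156.20: descend 001001111 ; hops seen [H1,H0] ; pick H0
  + 39.140.80.0/20 (H3) depth=20
  Q 227.84.0.7: descend 111000110101010000 ; hops seen [H1,H6,H2,H0] ; pick H0

== LOOKUPS ==
["H3","H0","H0","H5","H0","H0","H0"]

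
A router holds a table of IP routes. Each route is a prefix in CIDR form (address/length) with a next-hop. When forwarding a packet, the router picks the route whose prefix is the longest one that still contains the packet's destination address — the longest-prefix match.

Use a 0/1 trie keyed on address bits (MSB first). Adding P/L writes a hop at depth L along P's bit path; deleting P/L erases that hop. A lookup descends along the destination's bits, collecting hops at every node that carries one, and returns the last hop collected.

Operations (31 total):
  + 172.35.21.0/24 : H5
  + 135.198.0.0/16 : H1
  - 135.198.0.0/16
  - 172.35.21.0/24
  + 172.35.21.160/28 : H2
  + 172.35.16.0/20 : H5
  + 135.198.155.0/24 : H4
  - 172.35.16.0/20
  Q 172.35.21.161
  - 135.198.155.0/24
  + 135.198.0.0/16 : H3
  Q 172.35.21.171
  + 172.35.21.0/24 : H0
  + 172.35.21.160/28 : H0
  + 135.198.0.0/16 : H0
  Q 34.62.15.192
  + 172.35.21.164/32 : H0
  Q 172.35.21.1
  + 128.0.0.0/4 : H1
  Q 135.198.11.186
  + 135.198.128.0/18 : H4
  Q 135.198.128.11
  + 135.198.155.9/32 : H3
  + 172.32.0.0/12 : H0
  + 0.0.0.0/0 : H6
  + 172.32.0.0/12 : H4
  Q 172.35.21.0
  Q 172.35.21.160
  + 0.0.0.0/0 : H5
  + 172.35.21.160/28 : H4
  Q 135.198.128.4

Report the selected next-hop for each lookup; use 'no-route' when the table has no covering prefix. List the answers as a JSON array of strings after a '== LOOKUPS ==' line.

Apply in order:
  + 172.35.21.0/24 (H5) depth=24
  + 135.198.0.0/16 (H1) depth=16
  - 135.198.0.0/16 clear@16
  - 172.35.21.0/24 clear@24
  + 172.35.21.160/28 (H2) depth=28
  + 172.35.16.0/20 (H5) depth=20
  + 135.198.155.0/24 (H4) depth=24
  - 172.35.16.0/20 clear@20
  Q 172.35.21.161: descend 1010110000100011000101011010 ; hops seen [H2] ; pick H2
  - 135.198.155.0/24 clear@24
  + 135.198.0.0/16 (H3) depth=16
  Q 172.35.21.171: descend 1010110000100011000101011010 ; hops seen [H2] ; pick H2
  + 172.35.21.0/24 (H0) depth=24
  + 172.35.21.160/28 (H0) depth=28
  + 135.198.0.0/16 (H0) depth=16
  Q 34.62.15.192: descend ε ; hops seen [∅] ; pick no-route
  + 172.35.21.164/32 (H0) depth=32
  Q 172.35.21.1: descend 101011000010001100010101 ; hops seen [H0] ; pick H0
  + 128.0.0.0/4 (H1) depth=4
  Q 135.198.11.186: descend 1000011111000110 ; hops seen [H1,H0] ; pick H0
  + 135.198.128.0/18 (H4) depth=18
  Q 135.198.128.11: descend 1000011111000110100 ; hops seen [H1,H0,H4] ; pick H4
  + 135.198.155.9/32 (H3) depth=32
  + 172.32.0.0/12 (H0) depth=12
  + 0.0.0.0/0 (H6) depth=0
  + 172.32.0.0/12 (H4) depth=12
  Q 172.35.21.0: descend 101011000010001100010101 ; hops seen [H6,H4,H0] ; pick H0
  Q 172.35.21.160: descend 10101100001000110001010110100 ; hops seen [H6,H4,H0,H0] ; pick H0
  + 0.0.0.0/0 (H5) depth=0
  + 172.35.21.160/28 (H4) depth=28
  Q 135.198.128.4: descend 1000011111000110100 ; hops seen [H5,H1,H0,H4] ; pick H4

== LOOKUPS ==
["H2","H2","no-route","H0","H0","H4","H0","H0","H4"]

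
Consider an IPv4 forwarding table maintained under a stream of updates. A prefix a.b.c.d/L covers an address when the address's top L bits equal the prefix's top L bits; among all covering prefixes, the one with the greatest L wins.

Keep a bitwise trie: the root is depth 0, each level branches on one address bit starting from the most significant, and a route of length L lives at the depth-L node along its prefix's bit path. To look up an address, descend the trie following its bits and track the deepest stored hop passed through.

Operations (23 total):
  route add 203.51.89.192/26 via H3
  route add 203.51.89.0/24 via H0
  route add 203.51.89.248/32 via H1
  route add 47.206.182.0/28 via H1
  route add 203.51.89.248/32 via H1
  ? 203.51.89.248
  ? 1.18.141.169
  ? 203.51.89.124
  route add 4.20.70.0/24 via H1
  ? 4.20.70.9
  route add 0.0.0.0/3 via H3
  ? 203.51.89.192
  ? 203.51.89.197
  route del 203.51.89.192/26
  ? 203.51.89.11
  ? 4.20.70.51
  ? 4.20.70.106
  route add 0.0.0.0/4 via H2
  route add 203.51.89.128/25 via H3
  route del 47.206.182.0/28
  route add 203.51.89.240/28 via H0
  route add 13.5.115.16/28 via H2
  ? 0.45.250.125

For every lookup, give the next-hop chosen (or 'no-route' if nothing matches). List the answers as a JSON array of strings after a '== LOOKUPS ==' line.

Trace:
  + 203.51.89.192/26 (H3) depth=26
  + 203.51.89.0/24 (H0) depth=24
  + 203.51.89.248/32 (H1) depth=32
  + 47.206.182.0/28 (H1) depth=28
  + 203.51.89.248/32 (H1) depth=32
  lookup 203.51.89.248: bits 11001011001100110101100111111000 walk d0:-→d1:-→d2:-→d3:-→d4:-→d5:-→d6:-→d7:-→d8:-→d9:-→d10:-→d11:-→d12:-→d13:-→d14:-→d15:-→d16:-→d17:-→d18:-→d19:-→d20:-→d21:-→d22:-→d23:-→d24:H0→d25:-→d26:H3→d27:-→d28:-→d29:-→d30:-→d31:-→d32:H1 -> H1
  lookup 1.18.141.169: bits 00 walk d0:-→d1:-→d2:- -> no-route
  lookup 203.51.89.124: bits 110010110011001101011001 walk d0:-→d1:-→d2:-→d3:-→d4:-→d5:-→d6:-→d7:-→d8:-→d9:-→d10:-→d11:-→d12:-→d13:-→d14:-→d15:-→d16:-→d17:-→d18:-→d19:-→d20:-→d21:-→d22:-→d23:-→d24:H0 -> H0
  + 4.20.70.0/24 (H1) depth=24
  lookup 4.20.70.9: bits 000001000001010001000110 walk d0:-→d1:-→d2:-→d3:-→d4:-→d5:-→d6:-→d7:-→d8:-→d9:-→d10:-→d11:-→d12:-→d13:-→d14:-→d15:-→d16:-→d17:-→d18:-→d19:-→d20:-→d21:-→d22:-→d23:-→d24:H1 -> H1
  + 0.0.0.0/3 (H3) depth=3
  lookup 203.51.89.192: bits 11001011001100110101100111 walk d0:-→d1:-→d2:-→d3:-→d4:-→d5:-→d6:-→d7:-→d8:-→d9:-→d10:-→d11:-→d12:-→d13:-→d14:-→d15:-→d16:-→d17:-→d18:-→d19:-→d20:-→d21:-→d22:-→d23:-→d24:H0→d25:-→d26:H3 -> H3
  lookup 203.51.89.197: bits 11001011001100110101100111 walk d0:-→d1:-→d2:-→d3:-→d4:-→d5:-→d6:-→d7:-→d8:-→d9:-→d10:-→d11:-→d12:-→d13:-→d14:-→d15:-→d16:-→d17:-→d18:-→d19:-→d20:-→d21:-→d22:-→d23:-→d24:H0→d25:-→d26:H3 -> H3
  - 203.51.89.192/26 clear@26
  lookup 203.51.89.11: bits 110010110011001101011001 walk d0:-→d1:-→d2:-→d3:-→d4:-→d5:-→d6:-→d7:-→d8:-→d9:-→d10:-→d11:-→d12:-→d13:-→d14:-→d15:-→d16:-→d17:-→d18:-→d19:-→d20:-→d21:-→d22:-→d23:-→d24:H0 -> H0
  lookup 4.20.70.51: bits 000001000001010001000110 walk d0:-→d1:-→d2:-→d3:H3→d4:-→d5:-→d6:-→d7:-→d8:-→d9:-→d10:-→d11:-→d12:-→d13:-→d14:-→d15:-→d16:-→d17:-→d18:-→d19:-→d20:-→d21:-→d22:-→d23:-→d24:H1 -> H1
  lookup 4.20.70.106: bits 000001000001010001000110 walk d0:-→d1:-→d2:-→d3:H3→d4:-→d5:-→d6:-→d7:-→d8:-→d9:-→d10:-→d11:-→d12:-→d13:-→d14:-→d15:-→d16:-→d17:-→d18:-→d19:-→d20:-→d21:-→d22:-→d23:-→d24:H1 -> H1
  + 0.0.0.0/4 (H2) depth=4
  + 203.51.89.128/25 (H3) depth=25
  - 47.206.182.0/28 clear@28
  + 203.51.89.240/28 (H0) depth=28
  + 13.5.115.16/28 (H2) depth=28
  lookup 0.45.250.125: bits 00000 walk d0:-→d1:-→d2:-→d3:H3→d4:H2→d5:- -> H2

== LOOKUPS ==
["H1","no-route","H0","H1","H3","H3","H0","H1","H1","H2"]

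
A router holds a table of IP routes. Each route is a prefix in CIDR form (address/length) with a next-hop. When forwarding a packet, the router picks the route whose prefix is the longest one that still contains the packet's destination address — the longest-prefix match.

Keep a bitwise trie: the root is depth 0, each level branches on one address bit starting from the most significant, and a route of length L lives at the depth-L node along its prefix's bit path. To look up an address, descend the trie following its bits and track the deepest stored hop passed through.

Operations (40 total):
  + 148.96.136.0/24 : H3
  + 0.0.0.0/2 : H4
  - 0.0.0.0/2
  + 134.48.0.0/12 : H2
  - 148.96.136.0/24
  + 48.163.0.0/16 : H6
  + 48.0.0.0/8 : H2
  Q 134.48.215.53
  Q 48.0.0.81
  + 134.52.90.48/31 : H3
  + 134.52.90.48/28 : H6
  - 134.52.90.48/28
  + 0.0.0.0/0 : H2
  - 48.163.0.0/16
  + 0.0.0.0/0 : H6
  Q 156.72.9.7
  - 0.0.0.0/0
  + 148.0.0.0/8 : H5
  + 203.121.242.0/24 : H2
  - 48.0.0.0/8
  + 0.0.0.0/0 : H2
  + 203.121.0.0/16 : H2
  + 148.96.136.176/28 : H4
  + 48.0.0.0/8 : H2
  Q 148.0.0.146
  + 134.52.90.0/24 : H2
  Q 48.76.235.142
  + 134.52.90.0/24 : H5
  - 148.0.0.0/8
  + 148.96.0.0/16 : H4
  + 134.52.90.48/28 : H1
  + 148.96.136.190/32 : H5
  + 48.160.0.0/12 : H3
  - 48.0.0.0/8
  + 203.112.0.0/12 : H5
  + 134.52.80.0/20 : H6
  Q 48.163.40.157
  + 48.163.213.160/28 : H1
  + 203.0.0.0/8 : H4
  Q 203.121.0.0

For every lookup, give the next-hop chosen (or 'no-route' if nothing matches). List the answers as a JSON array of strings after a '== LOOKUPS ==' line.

Process each operation:
  + 148.96.136.0/24 (H3) depth=24
  + 0.0.0.0/2 (H4) depth=2
  - 0.0.0.0/2 clear@2
  + 134.48.0.0/12 (H2) depth=12
  - 148.96.136.0/24 clear@24
  + 48.163.0.0/16 (H6) depth=16
  + 48.0.0.0/8 (H2) depth=8
  Q 134.48.215.53: descend 100001100011 ; hops seen [H2] ; pick H2
  Q 48.0.0.81: descend 00110000 ; hops seen [H2] ; pick H2
  + 134.52.90.48/31 (H3) depth=31
  + 134.52.90.48/28 (H6) depth=28
  - 134.52.90.48/28 clear@28
  + 0.0.0.0/0 (H2) depth=0
  - 48.163.0.0/16 clear@16
  + 0.0.0.0/0 (H6) depth=0
  Q 156.72.9.7: descend 1001 ; hops seen [H6] ; pick H6
  - 0.0.0.0/0 clear@0
  + 148.0.0.0/8 (H5) depth=8
  + 203.121.242.0/24 (H2) depth=24
  - 48.0.0.0/8 clear@8
  + 0.0.0.0/0 (H2) depth=0
  + 203.121.0.0/16 (H2) depth=16
  + 148.96.136.176/28 (H4) depth=28
  + 48.0.0.0/8 (H2) depth=8
  Q 148.0.0.146: descend 100101000 ; hops seen [H2,H5] ; pick H5
  + 134.52.90.0/24 (H2) depth=24
  Q 48.76.235.142: descend 00110000 ; hops seen [H2,H2] ; pick H2
  + 134.52.90.0/24 (H5) depth=24
  - 148.0.0.0/8 clear@8
  + 148.96.0.0/16 (H4) depth=16
  + 134.52.90.48/28 (H1) depth=28
  + 148.96.136.190/32 (H5) depth=32
  + 48.160.0.0/12 (H3) depth=12
  - 48.0.0.0/8 clear@8
  + 203.112.0.0/12 (H5) depth=12
  + 134.52.80.0/20 (H6) depth=20
  Q 48.163.40.157: descend 0011000010100011 ; hops seen [H2,H3] ; pick H3
  + 48.163.213.160/28 (H1) depth=28
  + 203.0.0.0/8 (H4) depth=8
  Q 203.121.0.0: descend 1100101101111001 ; hops seen [H2,H4,H5,H2] ; pick H2

== LOOKUPS ==
["H2","H2","H6","H5","H2","H3","H2"]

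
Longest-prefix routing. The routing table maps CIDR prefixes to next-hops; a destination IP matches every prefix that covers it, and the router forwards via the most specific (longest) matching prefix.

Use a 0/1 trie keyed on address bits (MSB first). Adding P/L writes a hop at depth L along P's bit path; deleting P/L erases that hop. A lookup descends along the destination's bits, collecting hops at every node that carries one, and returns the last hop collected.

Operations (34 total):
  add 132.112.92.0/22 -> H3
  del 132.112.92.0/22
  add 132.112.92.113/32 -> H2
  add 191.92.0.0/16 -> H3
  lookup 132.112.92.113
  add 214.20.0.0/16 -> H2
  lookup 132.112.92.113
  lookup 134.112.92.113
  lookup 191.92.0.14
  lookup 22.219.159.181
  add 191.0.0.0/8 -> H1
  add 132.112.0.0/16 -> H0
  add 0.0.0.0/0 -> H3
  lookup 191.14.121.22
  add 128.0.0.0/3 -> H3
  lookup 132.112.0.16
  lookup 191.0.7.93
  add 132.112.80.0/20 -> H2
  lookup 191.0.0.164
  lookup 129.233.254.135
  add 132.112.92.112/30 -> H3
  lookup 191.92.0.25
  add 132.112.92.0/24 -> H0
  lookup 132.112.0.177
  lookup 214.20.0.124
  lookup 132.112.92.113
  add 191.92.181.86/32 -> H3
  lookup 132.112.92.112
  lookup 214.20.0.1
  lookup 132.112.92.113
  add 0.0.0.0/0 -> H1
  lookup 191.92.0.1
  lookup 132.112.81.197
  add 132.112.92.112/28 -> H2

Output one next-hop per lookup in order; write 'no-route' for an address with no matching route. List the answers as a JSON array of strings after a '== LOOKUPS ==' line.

Trace:
  + 132.112.92.0/22 (H3) depth=22
  del 132.112.92.0/22 (clear depth 22)
  + 132.112.92.113/32 (H2) depth=32
  + 191.92.0.0/16 (H3) depth=16
  lookup 132.112.92.113: bits 10000100011100000101110001110001 walk d0:-→d1:-→d2:-→d3:-→d4:-→d5:-→d6:-→d7:-→d8:-→d9:-→d10:-→d11:-→d12:-→d13:-→d14:-→d15:-→d16:-→d17:-→d18:-→d19:-→d20:-→d21:-→d22:-→d23:-→d24:-→d25:-→d26:-→d27:-→d28:-→d29:-→d30:-→d31:-→d32:H2 -> H2
  + 214.20.0.0/16 (H2) depth=16
  lookup 132.112.92.113: bits 10000100011100000101110001110001 walk d0:-→d1:-→d2:-→d3:-→d4:-→d5:-→d6:-→d7:-→d8:-→d9:-→d10:-→d11:-→d12:-→d13:-→d14:-→d15:-→d16:-→d17:-→d18:-→d19:-→d20:-→d21:-→d22:-→d23:-→d24:-→d25:-→d26:-→d27:-→d28:-→d29:-→d30:-→d31:-→d32:H2 -> H2
  lookup 134.112.92.113: bits 100001 walk d0:-→d1:-→d2:-→d3:-→d4:-→d5:-→d6:- -> no-route
  lookup 191.92.0.14: bits 1011111101011100 walk d0:-→d1:-→d2:-→d3:-→d4:-→d5:-→d6:-→d7:-→d8:-→d9:-→d10:-→d11:-→d12:-→d13:-→d14:-→d15:-→d16:H3 -> H3
  lookup 22.219.159.181: bits ε walk d0:- -> no-route
  + 191.0.0.0/8 (H1) depth=8
  + 132.112.0.0/16 (H0) depth=16
  + 0.0.0.0/0 (H3) depth=0
  lookup 191.14.121.22: bits 101111110 walk d0:H3→d1:-→d2:-→d3:-→d4:-→d5:-→d6:-→d7:-→d8:H1→d9:- -> H1
  + 128.0.0.0/3 (H3) depth=3
  lookup 132.112.0.16: bits 10000100011100000 walk d0:H3→d1:-→d2:-→d3:H3→d4:-→d5:-→d6:-→d7:-→d8:-→d9:-→d10:-→d11:-→d12:-→d13:-→d14:-→d15:-→d16:H0→d17:- -> H0
  lookup 191.0.7.93: bits 101111110 walk d0:H3→d1:-→d2:-→d3:-→d4:-→d5:-→d6:-→d7:-→d8:H1→d9:- -> H1
  + 132.112.80.0/20 (H2) depth=20
  lookup 191.0.0.164: bits 101111110 walk d0:H3→d1:-→d2:-→d3:-→d4:-→d5:-→d6:-→d7:-→d8:H1→d9:- -> H1
  lookup 129.233.254.135: bits 10000 walk d0:H3→d1:-→d2:-→d3:H3→d4:-→d5:- -> H3
  + 132.112.92.112/30 (H3) depth=30
  lookup 191.92.0.25: bits 1011111101011100 walk d0:H3→d1:-→d2:-→d3:-→d4:-→d5:-→d6:-→d7:-→d8:H1→d9:-→d10:-→d11:-→d12:-→d13:-→d14:-→d15:-→d16:H3 -> H3
  + 132.112.92.0/24 (H0) depth=24
  lookup 132.112.0.177: bits 10000100011100000 walk d0:H3→d1:-→d2:-→d3:H3→d4:-→d5:-→d6:-→d7:-→d8:-→d9:-→d10:-→d11:-→d12:-→d13:-→d14:-→d15:-→d16:H0→d17:- -> H0
  lookup 214.20.0.124: bits 1101011000010100 walk d0:H3→d1:-→d2:-→d3:-→d4:-→d5:-→d6:-→d7:-→d8:-→d9:-→d10:-→d11:-→d12:-→d13:-→d14:-→d15:-→d16:H2 -> H2
  lookup 132.112.92.113: bits 10000100011100000101110001110001 walk d0:H3→d1:-→d2:-→d3:H3→d4:-→d5:-→d6:-→d7:-→d8:-→d9:-→d10:-→d11:-→d12:-→d13:-→d14:-→d15:-→d16:H0→d17:-→d18:-→d19:-→d20:H2→d21:-→d22:-→d23:-→d24:H0→d25:-→d26:-→d27:-→d28:-→d29:-→d30:H3→d31:-→d32:H2 -> H2
  + 191.92.181.86/32 (H3) depth=32
  lookup 132.112.92.112: bits 1000010001110000010111000111000 walk d0:H3→d1:-→d2:-→d3:H3→d4:-→d5:-→d6:-→d7:-→d8:-→d9:-→d10:-→d11:-→d12:-→d13:-→d14:-→d15:-→d16:H0→d17:-→d18:-→d19:-→d20:H2→d21:-→d22:-→d23:-→d24:H0→d25:-→d26:-→d27:-→d28:-→d29:-→d30:H3→d31:- -> H3
  lookup 214.20.0.1: bits 1101011000010100 walk d0:H3→d1:-→d2:-→d3:-→d4:-→d5:-→d6:-→d7:-→d8:-→d9:-→d10:-→d11:-→d12:-→d13:-→d14:-→d15:-→d16:H2 -> H2
  lookup 132.112.92.113: bits 10000100011100000101110001110001 walk d0:H3→d1:-→d2:-→d3:H3→d4:-→d5:-→d6:-→d7:-→d8:-→d9:-→d10:-→d11:-→d12:-→d13:-→d14:-→d15:-→d16:H0→d17:-→d18:-→d19:-→d20:H2→d21:-→d22:-→d23:-→d24:H0→d25:-→d26:-→d27:-→d28:-→d29:-→d30:H3→d31:-→d32:H2 -> H2
  + 0.0.0.0/0 (H1) depth=0
  lookup 191.92.0.1: bits 1011111101011100 walk d0:H1→d1:-→d2:-→d3:-→d4:-→d5:-→d6:-→d7:-→d8:H1→d9:-→d10:-→d11:-→d12:-→d13:-→d14:-→d15:-→d16:H3 -> H3
  lookup 132.112.81.197: bits 10000100011100000101 walk d0:H1→d1:-→d2:-→d3:H3→d4:-→d5:-→d6:-→d7:-→d8:-→d9:-→d10:-→d11:-→d12:-→d13:-→d14:-→d15:-→d16:H0→d17:-→d18:-→d19:-→d20:H2 -> H2
  + 132.112.92.112/28 (H2) depth=28

== LOOKUPS ==
["H2","H2","no-route","H3","no-route","H1","H0","H1","H1","H3","H3","H0","H2","H2","H3","H2","H2","H3","H2"]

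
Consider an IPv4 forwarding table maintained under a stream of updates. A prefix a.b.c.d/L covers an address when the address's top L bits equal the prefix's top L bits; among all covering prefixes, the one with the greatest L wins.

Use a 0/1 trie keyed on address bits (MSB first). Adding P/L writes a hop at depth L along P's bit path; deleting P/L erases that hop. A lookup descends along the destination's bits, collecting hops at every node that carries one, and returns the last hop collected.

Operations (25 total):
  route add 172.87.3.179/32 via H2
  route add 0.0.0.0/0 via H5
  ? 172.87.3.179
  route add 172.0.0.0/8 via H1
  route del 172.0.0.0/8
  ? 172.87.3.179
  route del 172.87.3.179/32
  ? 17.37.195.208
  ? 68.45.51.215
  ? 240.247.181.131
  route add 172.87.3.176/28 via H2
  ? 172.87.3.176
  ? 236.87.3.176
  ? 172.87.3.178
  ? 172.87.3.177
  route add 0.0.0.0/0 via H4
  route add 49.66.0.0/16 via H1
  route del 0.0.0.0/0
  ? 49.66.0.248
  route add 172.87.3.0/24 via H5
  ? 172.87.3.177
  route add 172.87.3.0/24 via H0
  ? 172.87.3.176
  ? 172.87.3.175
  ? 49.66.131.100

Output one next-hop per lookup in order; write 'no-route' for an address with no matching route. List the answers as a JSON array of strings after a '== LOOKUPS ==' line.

Process each operation:
  add 172.87.3.179/32 -> H2 at depth 32
  add 0.0.0.0/0 -> H5 at depth 0
  Q 172.87.3.179: descend 10101100010101110000001110110011 ; hops seen [H5,H2] ; pick H2
  add 172.0.0.0/8 -> H1 at depth 8
  - 172.0.0.0/8 clear@8
  Q 172.87.3.179: descend 10101100010101110000001110110011 ; hops seen [H5,H2] ; pick H2
  - 172.87.3.179/32 clear@32
  Q 17.37.195.208: descend ε ; hops seen [H5] ; pick H5
  Q 68.45.51.215: descend ε ; hops seen [H5] ; pick H5
  Q 240.247.181.131: descend 1 ; hops seen [H5] ; pick H5
  add 172.87.3.176/28 -> H2 at depth 28
  Q 172.87.3.176: descend 101011000101011100000011101100 ; hops seen [H5,H2] ; pick H2
  Q 236.87.3.176: descend 1 ; hops seen [H5] ; pick H5
  Q 172.87.3.178: descend 1010110001010111000000111011001 ; hops seen [H5,H2] ; pick H2
  Q 172.87.3.177: descend 101011000101011100000011101100 ; hops seen [H5,H2] ; pick H2
  add 0.0.0.0/0 -> H4 at depth 0
  add 49.66.0.0/16 -> H1 at depth 16
  - 0.0.0.0/0 clear@0
  Q 49.66.0.248: descend 0011000101000010 ; hops seen [H1] ; pick H1
  add 172.87.3.0/24 -> H5 at depth 24
  Q 172.87.3.177: descend 101011000101011100000011101100 ; hops seen [H5,H2] ; pick H2
  add 172.87.3.0/24 -> H0 at depth 24
  Q 172.87.3.176: descend 101011000101011100000011101100 ; hops seen [H0,H2] ; pick H2
  Q 172.87.3.175: descend 101011000101011100000011101 ; hops seen [H0] ; pick H0
  Q 49.66.131.100: descend 0011000101000010 ; hops seen [H1] ; pick H1

== LOOKUPS ==
["H2","H2","H5","H5","H5","H2","H5","H2","H2","H1","H2","H2","H0","H1"]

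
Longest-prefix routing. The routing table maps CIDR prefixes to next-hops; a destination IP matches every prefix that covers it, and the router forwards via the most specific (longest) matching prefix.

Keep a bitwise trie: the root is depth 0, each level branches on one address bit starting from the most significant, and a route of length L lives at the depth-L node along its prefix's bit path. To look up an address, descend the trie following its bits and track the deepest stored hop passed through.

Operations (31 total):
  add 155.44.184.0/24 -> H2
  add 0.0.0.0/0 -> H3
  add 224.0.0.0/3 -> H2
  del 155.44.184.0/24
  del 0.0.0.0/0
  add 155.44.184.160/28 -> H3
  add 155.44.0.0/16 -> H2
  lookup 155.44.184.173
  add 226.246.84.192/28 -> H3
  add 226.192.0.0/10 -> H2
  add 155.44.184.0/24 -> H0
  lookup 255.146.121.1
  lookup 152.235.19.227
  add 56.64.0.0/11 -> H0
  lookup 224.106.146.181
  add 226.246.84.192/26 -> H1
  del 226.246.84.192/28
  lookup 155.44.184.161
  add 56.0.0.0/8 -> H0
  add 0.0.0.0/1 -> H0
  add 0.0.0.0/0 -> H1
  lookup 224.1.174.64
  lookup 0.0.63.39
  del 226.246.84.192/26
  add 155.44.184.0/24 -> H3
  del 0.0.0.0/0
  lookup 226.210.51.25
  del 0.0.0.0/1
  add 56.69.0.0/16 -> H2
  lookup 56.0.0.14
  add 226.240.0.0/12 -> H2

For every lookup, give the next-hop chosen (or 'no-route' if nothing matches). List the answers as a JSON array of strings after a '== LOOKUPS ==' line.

Trace:
  + 155.44.184.0/24 (H2) depth=24
  + 0.0.0.0/0 (H3) depth=0
  + 224.0.0.0/3 (H2) depth=3
  del 155.44.184.0/24 (clear depth 24)
  del 0.0.0.0/0 (clear depth 0)
  + 155.44.184.160/28 (H3) depth=28
  + 155.44.0.0/16 (H2) depth=16
  ? 155.44.184.173  path d0:-→d1:-→d2:-→d3:-→d4:-→d5:-→d6:-→d7:-→d8:-→d9:-→d10:-→d11:-→d12:-→d13:-→d14:-→d15:-→d16:H2→d17:-→d18:-→d19:-→d20:-→d21:-→d22:-→d23:-→d24:-→d25:-→d26:-→d27:-→d28:H3  best=H3
  + 226.246.84.192/28 (H3) depth=28
  + 226.192.0.0/10 (H2) depth=10
  + 155.44.184.0/24 (H0) depth=24
  ? 255.146.121.1  path d0:-→d1:-→d2:-→d3:H2  best=H2
  ? 152.235.19.227  path d0:-→d1:-→d2:-→d3:-→d4:-→d5:-→d6:-  best=no-route
  + 56.64.0.0/11 (H0) depth=11
  ? 224.106.146.181  path d0:-→d1:-→d2:-→d3:H2→d4:-→d5:-→d6:-  best=H2
  + 226.246.84.192/26 (H1) depth=26
  del 226.246.84.192/28 (clear depth 28)
  ? 155.44.184.161  path d0:-→d1:-→d2:-→d3:-→d4:-→d5:-→d6:-→d7:-→d8:-→d9:-→d10:-→d11:-→d12:-→d13:-→d14:-→d15:-→d16:H2→d17:-→d18:-→d19:-→d20:-→d21:-→d22:-→d23:-→d24:H0→d25:-→d26:-→d27:-→d28:H3  best=H3
  + 56.0.0.0/8 (H0) depth=8
  + 0.0.0.0/1 (H0) depth=1
  + 0.0.0.0/0 (H1) depth=0
  ? 224.1.174.64  path d0:H1→d1:-→d2:-→d3:H2→d4:-→d5:-→d6:-  best=H2
  ? 0.0.63.39  path d0:H1→d1:H0→d2:-  best=H0
  del 226.246.84.192/26 (clear depth 26)
  + 155.44.184.0/24 (H3) depth=24
  del 0.0.0.0/0 (clear depth 0)
  ? 226.210.51.25  path d0:-→d1:-→d2:-→d3:H2→d4:-→d5:-→d6:-→d7:-→d8:-→d9:-→d10:H2  best=H2
  del 0.0.0.0/1 (clear depth 1)
  + 56.69.0.0/16 (H2) depth=16
  ? 56.0.0.14  path d0:-→d1:-→d2:-→d3:-→d4:-→d5:-→d6:-→d7:-→d8:H0→d9:-  best=H0
  + 226.240.0.0/12 (H2) depth=12

== LOOKUPS ==
["H3","H2","no-route","H2","H3","H2","H0","H2","H0"]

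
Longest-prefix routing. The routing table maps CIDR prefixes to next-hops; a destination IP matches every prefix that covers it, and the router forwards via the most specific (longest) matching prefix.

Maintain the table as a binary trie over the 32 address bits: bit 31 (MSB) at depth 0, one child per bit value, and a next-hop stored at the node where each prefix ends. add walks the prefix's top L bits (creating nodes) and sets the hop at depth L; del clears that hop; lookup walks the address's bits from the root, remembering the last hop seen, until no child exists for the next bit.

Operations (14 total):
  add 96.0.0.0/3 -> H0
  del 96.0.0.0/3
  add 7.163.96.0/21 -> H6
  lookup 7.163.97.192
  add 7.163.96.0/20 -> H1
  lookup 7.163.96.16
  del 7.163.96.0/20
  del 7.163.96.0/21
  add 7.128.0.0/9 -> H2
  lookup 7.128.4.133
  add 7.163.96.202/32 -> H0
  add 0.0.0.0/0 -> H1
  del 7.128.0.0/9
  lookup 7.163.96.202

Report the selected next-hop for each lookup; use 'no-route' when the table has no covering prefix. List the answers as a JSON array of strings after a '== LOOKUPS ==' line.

Trace:
  add 96.0.0.0/3 -> H0 at depth 3
  - 96.0.0.0/3 clear@3
  add 7.163.96.0/21 -> H6 at depth 21
  Q 7.163.97.192: descend 000001111010001101100 ; hops seen [H6] ; pick H6
  add 7.163.96.0/20 -> H1 at depth 20
  Q 7.163.96.16: descend 000001111010001101100 ; hops seen [H1,H6] ; pick H6
  - 7.163.96.0/20 clear@20
  - 7.163.96.0/21 clear@21
  add 7.128.0.0/9 -> H2 at depth 9
  Q 7.128.4.133: descend 0000011110 ; hops seen [H2] ; pick H2
  add 7.163.96.202/32 -> H0 at depth 32
  add 0.0.0.0/0 -> H1 at depth 0
  - 7.128.0.0/9 clear@9
  Q 7.163.96.202: descend 00000111101000110110000011001010 ; hops seen [H1,H0] ; pick H0

== LOOKUPS ==
["H6","H6","H2","H0"]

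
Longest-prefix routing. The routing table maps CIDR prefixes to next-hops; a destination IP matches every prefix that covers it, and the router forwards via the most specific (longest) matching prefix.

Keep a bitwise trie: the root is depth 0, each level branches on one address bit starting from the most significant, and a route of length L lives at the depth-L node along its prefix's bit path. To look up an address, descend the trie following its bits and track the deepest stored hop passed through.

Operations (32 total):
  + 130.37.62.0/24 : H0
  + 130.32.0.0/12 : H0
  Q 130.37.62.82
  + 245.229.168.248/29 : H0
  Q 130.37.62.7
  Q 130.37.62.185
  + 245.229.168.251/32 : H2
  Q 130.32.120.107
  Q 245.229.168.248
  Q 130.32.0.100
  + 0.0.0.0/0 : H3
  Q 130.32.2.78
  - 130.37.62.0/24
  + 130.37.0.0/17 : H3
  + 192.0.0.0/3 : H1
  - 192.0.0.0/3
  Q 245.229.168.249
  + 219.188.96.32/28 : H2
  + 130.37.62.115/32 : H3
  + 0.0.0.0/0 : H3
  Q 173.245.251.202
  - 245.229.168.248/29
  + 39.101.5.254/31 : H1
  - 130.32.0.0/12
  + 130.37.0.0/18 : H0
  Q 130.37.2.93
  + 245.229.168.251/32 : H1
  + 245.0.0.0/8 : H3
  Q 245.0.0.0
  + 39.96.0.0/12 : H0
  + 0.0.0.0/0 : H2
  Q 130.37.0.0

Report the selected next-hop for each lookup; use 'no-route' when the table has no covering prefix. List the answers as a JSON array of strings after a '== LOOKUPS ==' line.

Apply in order:
  + 130.37.62.0/24 (H0) depth=24
  + 130.32.0.0/12 (H0) depth=12
  ? 130.37.62.82  path d0:-→d1:-→d2:-→d3:-→d4:-→d5:-→d6:-→d7:-→d8:-→d9:-→d10:-→d11:-→d12:H0→d13:-→d14:-→d15:-→d16:-→d17:-→d18:-→d19:-→d20:-→d21:-→d22:-→d23:-→d24:H0  best=H0
  + 245.229.168.248/29 (H0) depth=29
  ? 130.37.62.7  path d0:-→d1:-→d2:-→d3:-→d4:-→d5:-→d6:-→d7:-→d8:-→d9:-→d10:-→d11:-→d12:H0→d13:-→d14:-→d15:-→d16:-→d17:-→d18:-→d19:-→d20:-→d21:-→d22:-→d23:-→d24:H0  best=H0
  ? 130.37.62.185  path d0:-→d1:-→d2:-→d3:-→d4:-→d5:-→d6:-→d7:-→d8:-→d9:-→d10:-→d11:-→d12:H0→d13:-→d14:-→d15:-→d16:-→d17:-→d18:-→d19:-→d20:-→d21:-→d22:-→d23:-→d24:H0  best=H0
  + 245.229.168.251/32 (H2) depth=32
  ? 130.32.120.107  path d0:-→d1:-→d2:-→d3:-→d4:-→d5:-→d6:-→d7:-→d8:-→d9:-→d10:-→d11:-→d12:H0→d13:-  best=H0
  ? 245.229.168.248  path d0:-→d1:-→d2:-→d3:-→d4:-→d5:-→d6:-→d7:-→d8:-→d9:-→d10:-→d11:-→d12:-→d13:-→d14:-→d15:-→d16:-→d17:-→d18:-→d19:-→d20:-→d21:-→d22:-→d23:-→d24:-→d25:-→d26:-→d27:-→d28:-→d29:H0→d30:-  best=H0
  ? 130.32.0.100  path d0:-→d1:-→d2:-→d3:-→d4:-→d5:-→d6:-→d7:-→d8:-→d9:-→d10:-→d11:-→d12:H0→d13:-  best=H0
  + 0.0.0.0/0 (H3) depth=0
  ? 130.32.2.78  path d0:H3→d1:-→d2:-→d3:-→d4:-→d5:-→d6:-→d7:-→d8:-→d9:-→d10:-→d11:-→d12:H0→d13:-  best=H0
  - 130.37.62.0/24 clear@24
  + 130.37.0.0/17 (H3) depth=17
  + 192.0.0.0/3 (H1) depth=3
  - 192.0.0.0/3 clear@3
  ? 245.229.168.249  path d0:H3→d1:-→d2:-→d3:-→d4:-→d5:-→d6:-→d7:-→d8:-→d9:-→d10:-→d11:-→d12:-→d13:-→d14:-→d15:-→d16:-→d17:-→d18:-→d19:-→d20:-→d21:-→d22:-→d23:-→d24:-→d25:-→d26:-→d27:-→d28:-→d29:H0→d30:-  best=H0
  + 219.188.96.32/28 (H2) depth=28
  + 130.37.62.115/32 (H3) depth=32
  + 0.0.0.0/0 (H3) depth=0
  ? 173.245.251.202  path d0:H3→d1:-→d2:-  best=H3
  - 245.229.168.248/29 clear@29
  + 39.101.5.254/31 (H1) depth=31
  - 130.32.0.0/12 clear@12
  + 130.37.0.0/18 (H0) depth=18
  ? 130.37.2.93  path d0:H3→d1:-→d2:-→d3:-→d4:-→d5:-→d6:-→d7:-→d8:-→d9:-→d10:-→d11:-→d12:-→d13:-→d14:-→d15:-→d16:-→d17:H3→d18:H0  best=H0
  + 245.229.168.251/32 (H1) depth=32
  + 245.0.0.0/8 (H3) depth=8
  ? 245.0.0.0  path d0:H3→d1:-→d2:-→d3:-→d4:-→d5:-→d6:-→d7:-→d8:H3  best=H3
  + 39.96.0.0/12 (H0) depth=12
  + 0.0.0.0/0 (H2) depth=0
  ? 130.37.0.0  path d0:H2→d1:-→d2:-→d3:-→d4:-→d5:-→d6:-→d7:-→d8:-→d9:-→d10:-→d11:-→d12:-→d13:-→d14:-→d15:-→d16:-→d17:H3→d18:H0  best=H0

== LOOKUPS ==
["H0","H0","H0","H0","H0","H0","H0","H0","H3","H0","H3","H0"]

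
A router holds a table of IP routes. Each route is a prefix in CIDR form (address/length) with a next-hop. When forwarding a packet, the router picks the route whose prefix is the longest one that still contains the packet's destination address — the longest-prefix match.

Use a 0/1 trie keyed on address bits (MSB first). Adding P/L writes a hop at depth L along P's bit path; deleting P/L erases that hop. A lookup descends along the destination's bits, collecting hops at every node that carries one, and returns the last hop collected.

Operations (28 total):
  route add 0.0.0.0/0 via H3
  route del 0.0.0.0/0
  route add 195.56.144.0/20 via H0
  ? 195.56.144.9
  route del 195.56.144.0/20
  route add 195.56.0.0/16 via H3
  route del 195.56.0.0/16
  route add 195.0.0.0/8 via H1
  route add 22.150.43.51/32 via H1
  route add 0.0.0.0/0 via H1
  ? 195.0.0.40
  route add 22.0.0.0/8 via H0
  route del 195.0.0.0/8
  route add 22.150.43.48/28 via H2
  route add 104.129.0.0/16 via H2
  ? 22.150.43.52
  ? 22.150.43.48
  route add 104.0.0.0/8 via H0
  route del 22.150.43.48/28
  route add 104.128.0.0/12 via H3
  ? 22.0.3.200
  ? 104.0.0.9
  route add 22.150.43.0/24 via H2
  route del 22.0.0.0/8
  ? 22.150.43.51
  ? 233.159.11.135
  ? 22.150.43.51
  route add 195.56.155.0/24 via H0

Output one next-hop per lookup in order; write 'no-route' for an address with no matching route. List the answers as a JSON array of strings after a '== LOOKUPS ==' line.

Process each operation:
  + 0.0.0.0/0 (H3) depth=0
  - 0.0.0.0/0 clear@0
  + 195.56.144.0/20 (H0) depth=20
  Q 195.56.144.9: descend 11000011001110001001 ; hops seen [H0] ; pick H0
  - 195.56.144.0/20 clear@20
  + 195.56.0.0/16 (H3) depth=16
  - 195.56.0.0/16 clear@16
  + 195.0.0.0/8 (H1) depth=8
  + 22.150.43.51/32 (H1) depth=32
  + 0.0.0.0/0 (H1) depth=0
  Q 195.0.0.40: descend 1100001100 ; hops seen [H1,H1] ; pick H1
  + 22.0.0.0/8 (H0) depth=8
  - 195.0.0.0/8 clear@8
  + 22.150.43.48/28 (H2) depth=28
  + 104.129.0.0/16 (H2) depth=16
  Q 22.150.43.52: descend 00010110100101100010101100110 ; hops seen [H1,H0,H2] ; pick H2
  Q 22.150.43.48: descend 000101101001011000101011001100 ; hops seen [H1,H0,H2] ; pick H2
  + 104.0.0.0/8 (H0) depth=8
  - 22.150.43.48/28 clear@28
  + 104.128.0.0/12 (H3) depth=12
  Q 22.0.3.200: descend 00010110 ; hops seen [H1,H0] ; pick H0
  Q 104.0.0.9: descend 01101000 ; hops seen [H1,H0] ; pick H0
  + 22.150.43.0/24 (H2) depth=24
  - 22.0.0.0/8 clear@8
  Q 22.150.43.51: descend 00010110100101100010101100110011 ; hops seen [H1,H2,H1] ; pick H1
  Q 233.159.11.135: descend 11 ; hops seen [H1] ; pick H1
  Q 22.150.43.51: descend 00010110100101100010101100110011 ; hops seen [H1,H2,H1] ; pick H1
  + 195.56.155.0/24 (H0) depth=24

== LOOKUPS ==
["H0","H1","H2","H2","H0","H0","H1","H1","H1"]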